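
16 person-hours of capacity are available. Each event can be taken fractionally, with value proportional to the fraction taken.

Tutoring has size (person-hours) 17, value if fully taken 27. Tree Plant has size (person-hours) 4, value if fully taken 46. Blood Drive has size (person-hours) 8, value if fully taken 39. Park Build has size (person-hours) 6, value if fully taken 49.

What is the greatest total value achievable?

124.25

Rank by value-to-size ratio: Tree Plant 46/4≈11.5, Park Build 49/6≈8.17, Blood Drive 39/8≈4.88, Tutoring 27/17≈1.59.
Tree Plant: take in full, 4 person-hours for value 46 ; 12 left.
Park Build: take in full, 6 person-hours for value 49 ; 6 left.
Fill the last 6 person-hours with part of Blood Drive: 6/8 of it earns 29.25.
Total value = 124.25.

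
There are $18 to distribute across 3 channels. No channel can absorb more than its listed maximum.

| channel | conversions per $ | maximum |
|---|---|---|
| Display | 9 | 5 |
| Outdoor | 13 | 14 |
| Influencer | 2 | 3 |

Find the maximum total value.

Order the channels by conversions per $: Outdoor 13 > Display 9 > Influencer 2.
Outdoor: +14 to 14 (cap) — 4 left.
Display: +4 (room for 5) → 4. Pool exhausted.
Total = 9×4 + 13×14 = 218.

218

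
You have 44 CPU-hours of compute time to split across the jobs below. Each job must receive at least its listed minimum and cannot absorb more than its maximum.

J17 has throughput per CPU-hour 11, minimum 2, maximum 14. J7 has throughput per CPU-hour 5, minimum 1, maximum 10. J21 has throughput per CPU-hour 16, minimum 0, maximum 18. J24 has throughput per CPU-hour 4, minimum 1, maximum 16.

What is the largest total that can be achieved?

500

Meeting every minimum uses 2+1+0+1 = 4 CPU-hours, leaving 40.
Highest throughput per CPU-hour first: J21 16 > J17 11 > J7 5 > J24 4.
J21 takes 18 more to reach its cap of 18 — 22 left.
J17: +12 to 14 (cap) — 10 left.
J7 takes 9 more to reach its cap of 10 — 1 left.
J24: +1 (room for 15) → 2. Pool exhausted.
Total = 11×14 + 5×10 + 16×18 + 4×2 = 500.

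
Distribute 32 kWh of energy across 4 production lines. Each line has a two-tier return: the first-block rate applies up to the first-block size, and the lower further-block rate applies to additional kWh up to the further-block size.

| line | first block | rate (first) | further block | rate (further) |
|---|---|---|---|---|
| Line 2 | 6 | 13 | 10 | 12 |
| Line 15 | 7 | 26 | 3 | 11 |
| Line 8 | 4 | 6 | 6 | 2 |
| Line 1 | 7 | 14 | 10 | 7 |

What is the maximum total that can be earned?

500

Order all 8 blocks by rate: Line 15/first 26 > Line 1/first 14 > Line 2/first 13 > Line 2/second 12 > Line 15/second 11 > Line 1/second 7 > Line 8/first 6 > Line 8/second 2.
Line 15 first at 26: fill all 7 ; 25 left.
Line 1 first at 14: fill all 7 ; 18 left.
Fill Line 2 first block (6 at 13) ; 12 left.
Line 2/second (12): +10 ; 2 left.
Line 15 second at 11: only 2 left, fill 2.
Total = 26×7 + 14×7 + 13×6 + 12×10 + 11×2 = 500.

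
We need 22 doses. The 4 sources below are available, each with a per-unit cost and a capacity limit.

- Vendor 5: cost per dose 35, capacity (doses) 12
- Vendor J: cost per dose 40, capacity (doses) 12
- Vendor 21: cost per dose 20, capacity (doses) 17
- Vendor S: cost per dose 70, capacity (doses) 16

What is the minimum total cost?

515

Cheapest first:
Take 17 from Vendor 21 at 20 — need 5 more.
Vendor 5 (35): take the remaining 5 — done.
Vendor J, Vendor S: unused.
Cost = 17×20 + 5×35 = 515.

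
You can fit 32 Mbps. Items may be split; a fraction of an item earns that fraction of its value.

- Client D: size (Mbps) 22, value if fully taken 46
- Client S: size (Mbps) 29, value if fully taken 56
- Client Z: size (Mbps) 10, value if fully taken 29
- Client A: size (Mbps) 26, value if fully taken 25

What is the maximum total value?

75

Sort by value density: Client Z 29/10≈2.9, Client D 46/22≈2.09, Client S 56/29≈1.93, Client A 25/26≈0.962.
Take all of Client Z (10 Mbps, value 29) — 22 Mbps left.
All 22 Mbps of Client D fit (value 46) — 0 remain.
Total value = 75.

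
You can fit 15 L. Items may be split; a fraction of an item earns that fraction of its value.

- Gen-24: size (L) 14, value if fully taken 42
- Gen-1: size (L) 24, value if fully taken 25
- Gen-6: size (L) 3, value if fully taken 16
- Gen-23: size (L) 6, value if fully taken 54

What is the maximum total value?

Best value per unit of size first: Gen-23 54/6≈9, Gen-6 16/3≈5.33, Gen-24 42/14≈3, Gen-1 25/24≈1.04.
Take all of Gen-23 (6 L, value 54) — 9 L left.
Take all of Gen-6 (3 L, value 16) — 6 L left.
Only 6 L remain; take 6/14 of Gen-24 for value 42×6/14 = 18.
Total value = 88.

88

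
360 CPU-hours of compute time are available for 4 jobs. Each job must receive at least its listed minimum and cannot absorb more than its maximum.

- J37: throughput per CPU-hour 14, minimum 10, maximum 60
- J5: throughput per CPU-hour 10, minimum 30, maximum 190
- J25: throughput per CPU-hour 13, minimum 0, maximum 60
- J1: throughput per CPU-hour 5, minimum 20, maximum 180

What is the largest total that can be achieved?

3770

Meeting every minimum uses 10+30+0+20 = 60 CPU-hours, leaving 300.
Order the jobs by throughput per CPU-hour: J37 14 > J25 13 > J5 10 > J1 5.
J37 takes 50 more to reach its cap of 60 ; 250 left.
J25 takes 60 more to reach its cap of 60 ; 190 left.
Give J5 160 more to hit its cap of 190 ; 30 left.
J1 has room for 160 more but only 30 remain, so it gets 50.
Total = 14×60 + 10×190 + 13×60 + 5×50 = 3770.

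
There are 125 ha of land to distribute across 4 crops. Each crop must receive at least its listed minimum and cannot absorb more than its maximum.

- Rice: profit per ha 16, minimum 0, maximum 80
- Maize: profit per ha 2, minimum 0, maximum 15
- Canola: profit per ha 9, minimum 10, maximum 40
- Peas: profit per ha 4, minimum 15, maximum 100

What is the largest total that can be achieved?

1610

Meeting every minimum uses 0+0+10+15 = 25 ha, leaving 100.
Order the crops by profit per ha: Rice 16 > Canola 9 > Peas 4 > Maize 2.
Rice takes 80 more to reach its cap of 80 → 20 left.
Canola has room for 30 more but only 20 remain, so it gets 30.
Total = 16×80 + 9×30 + 4×15 = 1610.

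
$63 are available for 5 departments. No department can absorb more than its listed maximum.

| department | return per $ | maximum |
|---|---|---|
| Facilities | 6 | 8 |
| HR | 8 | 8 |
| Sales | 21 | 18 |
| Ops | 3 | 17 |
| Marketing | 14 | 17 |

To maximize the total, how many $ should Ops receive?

Rank by return per $: Sales 21 > Marketing 14 > HR 8 > Facilities 6 > Ops 3.
Sales: +18 to 18 (cap) → 45 left.
Marketing: +17 to 17 (cap) → 28 left.
HR takes 8 to reach its cap of 8 → 20 left.
Facilities: +8 to 8 (cap) → 12 left.
Only 12 left; Ops takes them to reach 12.

12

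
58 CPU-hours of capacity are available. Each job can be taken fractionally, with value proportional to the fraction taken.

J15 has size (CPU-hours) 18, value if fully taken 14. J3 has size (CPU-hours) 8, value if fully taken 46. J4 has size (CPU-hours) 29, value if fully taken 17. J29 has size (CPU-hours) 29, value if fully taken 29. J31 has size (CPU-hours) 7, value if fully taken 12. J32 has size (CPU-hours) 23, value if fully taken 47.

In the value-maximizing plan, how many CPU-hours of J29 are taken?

Best value per unit of size first: J3 46/8≈5.75, J32 47/23≈2.04, J31 12/7≈1.71, J29 29/29≈1, J15 14/18≈0.778, J4 17/29≈0.586.
J3: take in full, 8 CPU-hours for value 46 → 50 left.
Take all of J32 (23 CPU-hours, value 47) → 27 CPU-hours left.
All 7 CPU-hours of J31 fit (value 12) → 20 remain.
Only 20 CPU-hours remain; take 20/29 of J29 for value 29×20/29 = 20.

20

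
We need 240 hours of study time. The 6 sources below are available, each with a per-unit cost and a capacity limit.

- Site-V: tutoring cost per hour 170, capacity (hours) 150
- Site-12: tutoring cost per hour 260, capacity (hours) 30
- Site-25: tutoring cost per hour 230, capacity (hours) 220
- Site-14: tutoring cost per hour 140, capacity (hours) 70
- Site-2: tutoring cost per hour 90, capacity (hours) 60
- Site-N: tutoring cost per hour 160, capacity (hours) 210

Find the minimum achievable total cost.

32800

Cheapest first:
Site-2 at 90: take all 60 hours — 180 still needed.
Take 70 from Site-14 at 140 — need 110 more.
Site-N at 160: take 110 of its 210 — requirement met.
Site-V, Site-25, Site-12: unused.
Cost = 60×90 + 70×140 + 110×160 = 32800.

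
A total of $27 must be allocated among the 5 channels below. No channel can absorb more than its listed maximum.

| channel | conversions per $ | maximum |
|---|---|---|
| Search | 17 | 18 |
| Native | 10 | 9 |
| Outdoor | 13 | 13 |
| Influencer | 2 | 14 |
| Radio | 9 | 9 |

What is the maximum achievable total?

423

Order the channels by conversions per $: Search 17 > Outdoor 13 > Native 10 > Radio 9 > Influencer 2.
Search: +18 to 18 (cap) ; 9 left.
Outdoor: +9 (room for 13) → 9. Pool exhausted.
Total = 17×18 + 13×9 = 423.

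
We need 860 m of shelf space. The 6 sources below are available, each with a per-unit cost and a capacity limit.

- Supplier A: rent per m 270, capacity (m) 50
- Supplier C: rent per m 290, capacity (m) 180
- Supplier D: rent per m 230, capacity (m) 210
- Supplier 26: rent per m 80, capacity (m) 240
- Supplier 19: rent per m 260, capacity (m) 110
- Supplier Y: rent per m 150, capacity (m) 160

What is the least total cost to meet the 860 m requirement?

159700

Cheapest first:
Supplier 26 (80): use full 240 → 620 m to go.
Supplier Y at 150: take all 160 m → 460 still needed.
Supplier D (230): use full 210 → 250 m to go.
Supplier 19 at 260: take all 110 m → 140 still needed.
Supplier A (270): use full 50 → 90 m to go.
Supplier C at 290: take 90 of its 180 → requirement met.
Cost = 240×80 + 160×150 + 210×230 + 110×260 + 50×270 + 90×290 = 159700.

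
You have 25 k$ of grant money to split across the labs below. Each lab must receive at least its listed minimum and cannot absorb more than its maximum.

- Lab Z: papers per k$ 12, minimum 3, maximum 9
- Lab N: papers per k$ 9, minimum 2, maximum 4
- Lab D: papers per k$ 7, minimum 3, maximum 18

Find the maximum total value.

Meeting every minimum uses 3+2+3 = 8 k$, leaving 17.
Rank by papers per k$: Lab Z 12 > Lab N 9 > Lab D 7.
Lab Z: +6 to 9 (cap) ; 11 left.
Give Lab N 2 more to hit its cap of 4 ; 9 left.
Lab D: +9 (room for 15) → 12. Pool exhausted.
Total = 12×9 + 9×4 + 7×12 = 228.

228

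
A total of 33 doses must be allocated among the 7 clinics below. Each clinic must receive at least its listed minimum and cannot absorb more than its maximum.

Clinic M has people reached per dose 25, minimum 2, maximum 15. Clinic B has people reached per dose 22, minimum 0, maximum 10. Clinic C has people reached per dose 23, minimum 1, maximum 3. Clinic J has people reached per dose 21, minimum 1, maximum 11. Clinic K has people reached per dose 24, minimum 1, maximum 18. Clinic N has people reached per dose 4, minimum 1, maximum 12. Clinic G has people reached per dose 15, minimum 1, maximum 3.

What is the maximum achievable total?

Meeting every minimum uses 2+0+1+1+1+1+1 = 7 doses, leaving 26.
Highest people reached per dose first: Clinic M 25 > Clinic K 24 > Clinic C 23 > Clinic B 22 > Clinic J 21 > Clinic G 15 > Clinic N 4.
Give Clinic M 13 more to hit its cap of 15 — 13 left.
Clinic K: +13 (room for 17) → 14. Pool exhausted.
Total = 25×15 + 23×1 + 21×1 + 24×14 + 4×1 + 15×1 = 774.

774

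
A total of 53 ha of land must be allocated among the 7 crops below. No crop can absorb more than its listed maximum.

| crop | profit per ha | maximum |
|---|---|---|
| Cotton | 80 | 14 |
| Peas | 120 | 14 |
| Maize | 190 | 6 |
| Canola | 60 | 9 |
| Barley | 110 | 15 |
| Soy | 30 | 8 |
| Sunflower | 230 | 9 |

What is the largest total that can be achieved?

Rank by profit per ha: Sunflower 230 > Maize 190 > Peas 120 > Barley 110 > Cotton 80 > Canola 60 > Soy 30.
Sunflower: +9 to 9 (cap) ; 44 left.
Maize: +6 to 6 (cap) ; 38 left.
Peas: +14 to 14 (cap) ; 24 left.
Barley: +15 to 15 (cap) ; 9 left.
Only 9 left; Cotton takes them to reach 9.
Total = 80×9 + 120×14 + 190×6 + 110×15 + 230×9 = 7260.

7260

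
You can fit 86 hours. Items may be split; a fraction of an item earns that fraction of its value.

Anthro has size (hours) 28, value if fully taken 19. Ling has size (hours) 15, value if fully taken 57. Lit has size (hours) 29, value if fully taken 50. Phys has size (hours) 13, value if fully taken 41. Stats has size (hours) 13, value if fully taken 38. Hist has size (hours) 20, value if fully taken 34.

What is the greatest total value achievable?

Sort by value density: Ling 57/15≈3.8, Phys 41/13≈3.15, Stats 38/13≈2.92, Lit 50/29≈1.72, Hist 34/20≈1.7, Anthro 19/28≈0.679.
All 15 hours of Ling fit (value 57) — 71 remain.
Take all of Phys (13 hours, value 41) — 58 hours left.
Take all of Stats (13 hours, value 38) — 45 hours left.
Lit: take in full, 29 hours for value 50 — 16 left.
16 hours left: a 16/20 share of Hist gives 34×16/20 = 27.2.
Total value = 213.2.

213.2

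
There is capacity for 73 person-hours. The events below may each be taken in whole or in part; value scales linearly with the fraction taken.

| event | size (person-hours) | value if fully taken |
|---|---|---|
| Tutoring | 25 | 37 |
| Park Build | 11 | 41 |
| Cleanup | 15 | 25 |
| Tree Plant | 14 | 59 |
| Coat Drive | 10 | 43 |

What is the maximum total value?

Rank by value-to-size ratio: Coat Drive 43/10≈4.3, Tree Plant 59/14≈4.21, Park Build 41/11≈3.73, Cleanup 25/15≈1.67, Tutoring 37/25≈1.48.
All 10 person-hours of Coat Drive fit (value 43) ; 63 remain.
All 14 person-hours of Tree Plant fit (value 59) ; 49 remain.
Park Build: take in full, 11 person-hours for value 41 ; 38 left.
Cleanup: take in full, 15 person-hours for value 25 ; 23 left.
Fill the last 23 person-hours with part of Tutoring: 23/25 of it earns 34.04.
Total value = 202.04.

202.04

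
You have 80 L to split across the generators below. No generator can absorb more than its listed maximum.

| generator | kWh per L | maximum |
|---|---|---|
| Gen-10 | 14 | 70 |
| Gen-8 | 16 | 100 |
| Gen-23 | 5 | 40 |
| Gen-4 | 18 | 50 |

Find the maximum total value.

1380

Rank by kWh per L: Gen-4 18 > Gen-8 16 > Gen-10 14 > Gen-23 5.
Gen-4 takes 50 to reach its cap of 50 — 30 left.
Gen-8 has room for 100 but only 30 remain, so it gets 30.
Total = 16×30 + 18×50 = 1380.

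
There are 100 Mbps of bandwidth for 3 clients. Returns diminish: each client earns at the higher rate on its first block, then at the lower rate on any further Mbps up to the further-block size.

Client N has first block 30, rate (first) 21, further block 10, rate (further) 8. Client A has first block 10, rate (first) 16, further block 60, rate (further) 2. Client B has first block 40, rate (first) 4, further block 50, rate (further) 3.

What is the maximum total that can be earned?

Treat each block as its own option and order by rate: Client N/tier1 21 > Client A/tier1 16 > Client N/tier2 8 > Client B/tier1 4 > Client B/tier2 3 > Client A/tier2 2.
Fill Client N tier1 block (30 at 21) ; 70 left.
Client A/tier1 (16): +10 ; 60 left.
Client N tier2 at 8: fill all 10 ; 50 left.
Fill Client B tier1 block (40 at 4) ; 10 left.
10 remain; put them into Client B tier2 at 3.
Total = 21×30 + 16×10 + 8×10 + 4×40 + 3×10 = 1060.

1060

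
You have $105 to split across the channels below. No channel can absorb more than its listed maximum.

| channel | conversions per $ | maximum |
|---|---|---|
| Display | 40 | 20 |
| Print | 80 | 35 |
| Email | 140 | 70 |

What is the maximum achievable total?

12600

Highest conversions per $ first: Email 140 > Print 80 > Display 40.
Email: +70 to 70 (cap) — 35 left.
Print: +35 to 35 (cap) — 0 left.
Total = 80×35 + 140×70 = 12600.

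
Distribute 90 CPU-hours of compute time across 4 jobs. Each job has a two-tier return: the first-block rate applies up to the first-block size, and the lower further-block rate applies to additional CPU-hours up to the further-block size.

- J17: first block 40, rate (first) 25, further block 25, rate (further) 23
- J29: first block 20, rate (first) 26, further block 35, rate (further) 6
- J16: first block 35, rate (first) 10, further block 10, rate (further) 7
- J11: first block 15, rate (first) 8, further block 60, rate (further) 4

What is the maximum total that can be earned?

Order all 8 blocks by rate: J29/first 26 > J17/first 25 > J17/second 23 > J16/first 10 > J11/first 8 > J16/second 7 > J29/second 6 > J11/second 4.
J29/first (26): +20 ; 70 left.
J17/first (25): +40 ; 30 left.
J17/second (23): +25 ; 5 left.
J16 first at 10: only 5 left, fill 5.
Total = 26×20 + 25×40 + 23×25 + 10×5 = 2145.

2145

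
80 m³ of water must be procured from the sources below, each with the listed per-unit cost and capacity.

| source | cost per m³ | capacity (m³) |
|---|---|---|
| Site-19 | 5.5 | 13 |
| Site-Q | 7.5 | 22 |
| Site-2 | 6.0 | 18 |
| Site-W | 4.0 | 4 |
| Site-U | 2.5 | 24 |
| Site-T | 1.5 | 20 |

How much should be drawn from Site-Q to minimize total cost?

Use sources in increasing cost order.
Site-T at 1.5: take all 20 m³ ; 60 still needed.
Site-U (2.5): use full 24 ; 36 m³ to go.
Site-W (4.0): use full 4 ; 32 m³ to go.
Take 13 from Site-19 at 5.5 ; need 19 more.
Take 18 from Site-2 at 6.0 ; need 1 more.
Take 1 from Site-Q at 7.5 to finish.

1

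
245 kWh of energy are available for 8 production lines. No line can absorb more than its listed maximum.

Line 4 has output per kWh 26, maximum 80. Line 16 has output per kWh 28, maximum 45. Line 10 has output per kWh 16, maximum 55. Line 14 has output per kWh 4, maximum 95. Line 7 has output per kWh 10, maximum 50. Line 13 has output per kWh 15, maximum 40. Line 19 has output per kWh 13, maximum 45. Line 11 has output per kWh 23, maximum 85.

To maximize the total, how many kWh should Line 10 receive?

35

Highest output per kWh first: Line 16 28 > Line 4 26 > Line 11 23 > Line 10 16 > Line 13 15 > Line 19 13 > Line 7 10 > Line 14 4.
Line 16 takes 45 to reach its cap of 45 → 200 left.
Give Line 4 80 to hit its cap of 80 → 120 left.
Line 11 takes 85 to reach its cap of 85 → 35 left.
Line 10: +35 (room for 55) → 35. Pool exhausted.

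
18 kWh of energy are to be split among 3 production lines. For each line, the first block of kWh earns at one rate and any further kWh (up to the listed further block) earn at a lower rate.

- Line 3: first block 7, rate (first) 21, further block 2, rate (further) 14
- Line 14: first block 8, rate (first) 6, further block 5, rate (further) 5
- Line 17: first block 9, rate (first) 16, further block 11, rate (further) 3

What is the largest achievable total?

319

Rank every tier by rate: Line 3/T1 21 > Line 17/T1 16 > Line 3/T2 14 > Line 14/T1 6 > Line 14/T2 5 > Line 17/T2 3.
Fill Line 3 T1 block (7 at 21) — 11 left.
Line 17/T1 (16): +9 — 2 left.
Line 3/T2 (14): +2 — 0 left.
Total = 21×7 + 16×9 + 14×2 = 319.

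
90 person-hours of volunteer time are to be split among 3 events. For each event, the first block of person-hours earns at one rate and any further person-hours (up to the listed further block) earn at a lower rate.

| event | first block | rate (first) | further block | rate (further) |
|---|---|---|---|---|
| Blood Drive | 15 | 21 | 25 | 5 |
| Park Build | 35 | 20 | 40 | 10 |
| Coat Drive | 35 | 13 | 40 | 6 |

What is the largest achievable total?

1520

Order all 6 blocks by rate: Blood Drive/tier1 21 > Park Build/tier1 20 > Coat Drive/tier1 13 > Park Build/tier2 10 > Coat Drive/tier2 6 > Blood Drive/tier2 5.
Blood Drive/tier1 (21): +15 — 75 left.
Fill Park Build tier1 block (35 at 20) — 40 left.
Fill Coat Drive tier1 block (35 at 13) — 5 left.
Park Build tier2 at 10: only 5 left, fill 5.
Total = 21×15 + 20×35 + 13×35 + 10×5 = 1520.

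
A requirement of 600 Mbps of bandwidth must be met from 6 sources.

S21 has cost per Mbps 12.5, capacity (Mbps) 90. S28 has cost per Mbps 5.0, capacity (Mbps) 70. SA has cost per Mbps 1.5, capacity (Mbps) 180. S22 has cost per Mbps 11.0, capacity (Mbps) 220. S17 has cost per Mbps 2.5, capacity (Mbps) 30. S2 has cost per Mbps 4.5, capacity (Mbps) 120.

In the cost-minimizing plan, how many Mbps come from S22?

Cheapest first:
SA (1.5): use full 180 — 420 Mbps to go.
Take 30 from S17 at 2.5 — need 390 more.
S2 at 4.5: take all 120 Mbps — 270 still needed.
S28 (5.0): use full 70 — 200 Mbps to go.
S22 at 11.0: take 200 of its 220 — requirement met.
S21: unused.

200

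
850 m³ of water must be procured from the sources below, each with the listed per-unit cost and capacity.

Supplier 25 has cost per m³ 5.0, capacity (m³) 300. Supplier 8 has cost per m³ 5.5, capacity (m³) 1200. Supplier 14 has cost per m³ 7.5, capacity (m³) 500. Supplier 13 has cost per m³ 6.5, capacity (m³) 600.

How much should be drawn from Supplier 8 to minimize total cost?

Fill from the cheapest source first.
Take 300 from Supplier 25 at 5.0 → need 550 more.
Supplier 8 (5.5): take the remaining 550 → done.
Supplier 13, Supplier 14: unused.

550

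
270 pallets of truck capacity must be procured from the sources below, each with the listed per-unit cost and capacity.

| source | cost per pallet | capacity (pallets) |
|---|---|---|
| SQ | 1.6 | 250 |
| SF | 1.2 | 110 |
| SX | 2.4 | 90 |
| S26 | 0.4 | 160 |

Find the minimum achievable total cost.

196

Cheapest first:
S26 (0.4): use full 160 — 110 pallets to go.
SF (1.2): use full 110 — 0 pallets to go.
SQ, SX: unused.
Cost = 160×0.4 + 110×1.2 = 196.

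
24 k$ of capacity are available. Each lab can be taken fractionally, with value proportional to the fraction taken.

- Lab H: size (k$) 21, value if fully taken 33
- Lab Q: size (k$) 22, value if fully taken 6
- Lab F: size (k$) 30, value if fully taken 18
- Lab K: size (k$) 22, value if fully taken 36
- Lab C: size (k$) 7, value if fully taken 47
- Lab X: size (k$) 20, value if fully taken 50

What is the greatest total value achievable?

89.5

Sort by value density: Lab C 47/7≈6.71, Lab X 50/20≈2.5, Lab K 36/22≈1.64, Lab H 33/21≈1.57, Lab F 18/30≈0.6, Lab Q 6/22≈0.273.
Lab C: take in full, 7 k$ for value 47 ; 17 left.
17 k$ left: a 17/20 share of Lab X gives 50×17/20 = 42.5.
Total value = 89.5.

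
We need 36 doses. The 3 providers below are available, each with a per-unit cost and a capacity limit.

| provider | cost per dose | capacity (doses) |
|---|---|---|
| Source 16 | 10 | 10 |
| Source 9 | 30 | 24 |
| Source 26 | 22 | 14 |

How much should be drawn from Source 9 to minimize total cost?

12

Cheapest first:
Source 16 at 10: take all 10 doses → 26 still needed.
Source 26 (22): use full 14 → 12 doses to go.
Take 12 from Source 9 at 30 to finish.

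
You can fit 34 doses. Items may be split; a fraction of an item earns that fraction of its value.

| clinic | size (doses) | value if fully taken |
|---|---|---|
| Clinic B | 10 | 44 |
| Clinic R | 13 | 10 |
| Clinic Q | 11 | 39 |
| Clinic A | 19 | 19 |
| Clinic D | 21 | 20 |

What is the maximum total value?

96

Best value per unit of size first: Clinic B 44/10≈4.4, Clinic Q 39/11≈3.55, Clinic A 19/19≈1, Clinic D 20/21≈0.952, Clinic R 10/13≈0.769.
Take all of Clinic B (10 doses, value 44) — 24 doses left.
All 11 doses of Clinic Q fit (value 39) — 13 remain.
Only 13 doses remain; take 13/19 of Clinic A for value 19×13/19 = 13.
Total value = 96.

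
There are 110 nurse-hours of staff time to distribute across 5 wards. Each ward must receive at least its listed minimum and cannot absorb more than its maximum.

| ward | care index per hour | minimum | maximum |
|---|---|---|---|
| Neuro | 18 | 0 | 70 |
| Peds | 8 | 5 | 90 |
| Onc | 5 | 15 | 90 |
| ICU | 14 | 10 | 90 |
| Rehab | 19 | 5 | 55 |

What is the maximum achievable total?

1750

Meeting every minimum uses 0+5+15+10+5 = 35 nurse-hours, leaving 75.
Order the wards by care index per hour: Rehab 19 > Neuro 18 > ICU 14 > Peds 8 > Onc 5.
Rehab: +50 to 55 (cap) ; 25 left.
Neuro has room for 70 more but only 25 remain, so it gets 25.
Total = 18×25 + 8×5 + 5×15 + 14×10 + 19×55 = 1750.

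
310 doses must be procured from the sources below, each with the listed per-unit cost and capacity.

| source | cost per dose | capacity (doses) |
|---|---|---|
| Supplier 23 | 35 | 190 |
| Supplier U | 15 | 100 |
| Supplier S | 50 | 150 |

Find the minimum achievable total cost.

9150

Fill from the cheapest source first.
Supplier U at 15: take all 100 doses → 210 still needed.
Supplier 23 (35): use full 190 → 20 doses to go.
Supplier S (50): take the remaining 20 → done.
Cost = 100×15 + 190×35 + 20×50 = 9150.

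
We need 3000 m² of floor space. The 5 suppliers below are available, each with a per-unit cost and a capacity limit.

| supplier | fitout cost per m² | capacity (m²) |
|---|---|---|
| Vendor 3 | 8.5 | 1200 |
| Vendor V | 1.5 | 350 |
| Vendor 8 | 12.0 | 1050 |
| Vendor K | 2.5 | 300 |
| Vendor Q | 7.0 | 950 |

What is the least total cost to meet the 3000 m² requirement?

Cheapest first:
Vendor V (1.5): use full 350 ; 2650 m² to go.
Take 300 from Vendor K at 2.5 ; need 2350 more.
Take 950 from Vendor Q at 7.0 ; need 1400 more.
Take 1200 from Vendor 3 at 8.5 ; need 200 more.
Vendor 8 at 12.0: take 200 of its 1050 ; requirement met.
Cost = 350×1.5 + 300×2.5 + 950×7.0 + 1200×8.5 + 200×12.0 = 20525.

20525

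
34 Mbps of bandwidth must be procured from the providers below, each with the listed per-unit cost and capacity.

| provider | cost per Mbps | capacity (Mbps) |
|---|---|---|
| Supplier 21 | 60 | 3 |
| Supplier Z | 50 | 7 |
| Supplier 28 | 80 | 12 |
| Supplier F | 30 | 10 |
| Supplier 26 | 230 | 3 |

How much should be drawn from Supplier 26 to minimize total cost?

2

Cheapest first:
Supplier F (30): use full 10 → 24 Mbps to go.
Take 7 from Supplier Z at 50 → need 17 more.
Take 3 from Supplier 21 at 60 → need 14 more.
Supplier 28 at 80: take all 12 Mbps → 2 still needed.
Supplier 26 at 230: take 2 of its 3 → requirement met.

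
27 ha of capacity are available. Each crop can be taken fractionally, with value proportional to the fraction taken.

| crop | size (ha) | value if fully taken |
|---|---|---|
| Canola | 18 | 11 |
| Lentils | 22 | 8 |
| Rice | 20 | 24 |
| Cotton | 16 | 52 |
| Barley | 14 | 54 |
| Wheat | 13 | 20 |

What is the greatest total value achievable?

96.25

Sort by value density: Barley 54/14≈3.86, Cotton 52/16≈3.25, Wheat 20/13≈1.54, Rice 24/20≈1.2, Canola 11/18≈0.611, Lentils 8/22≈0.364.
Take all of Barley (14 ha, value 54) — 13 ha left.
13 ha left: a 13/16 share of Cotton gives 52×13/16 = 42.25.
Total value = 96.25.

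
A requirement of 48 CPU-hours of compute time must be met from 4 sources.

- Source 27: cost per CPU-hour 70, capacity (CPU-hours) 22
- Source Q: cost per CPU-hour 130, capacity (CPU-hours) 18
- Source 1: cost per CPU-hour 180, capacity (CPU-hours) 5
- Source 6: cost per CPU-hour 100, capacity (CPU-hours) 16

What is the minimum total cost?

4440

Fill from the cheapest source first.
Source 27 at 70: take all 22 CPU-hours — 26 still needed.
Source 6 (100): use full 16 — 10 CPU-hours to go.
Source Q (130): take the remaining 10 — done.
Source 1: unused.
Cost = 22×70 + 16×100 + 10×130 = 4440.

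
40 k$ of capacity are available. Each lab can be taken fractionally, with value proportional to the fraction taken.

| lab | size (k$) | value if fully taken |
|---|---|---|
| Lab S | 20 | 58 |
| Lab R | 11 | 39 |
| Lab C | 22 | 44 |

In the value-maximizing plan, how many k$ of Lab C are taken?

9

Best value per unit of size first: Lab R 39/11≈3.55, Lab S 58/20≈2.9, Lab C 44/22≈2.
Lab R: take in full, 11 k$ for value 39 ; 29 left.
Lab S: take in full, 20 k$ for value 58 ; 9 left.
9 k$ left: a 9/22 share of Lab C gives 44×9/22 = 18.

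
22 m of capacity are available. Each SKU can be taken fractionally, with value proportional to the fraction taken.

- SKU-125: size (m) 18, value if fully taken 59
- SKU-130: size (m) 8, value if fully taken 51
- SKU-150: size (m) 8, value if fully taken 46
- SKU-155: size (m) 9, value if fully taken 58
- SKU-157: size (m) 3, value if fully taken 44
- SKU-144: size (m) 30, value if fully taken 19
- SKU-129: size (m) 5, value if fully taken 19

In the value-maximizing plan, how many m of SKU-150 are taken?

2

Rank by value-to-size ratio: SKU-157 44/3≈14.7, SKU-155 58/9≈6.44, SKU-130 51/8≈6.38, SKU-150 46/8≈5.75, SKU-129 19/5≈3.8, SKU-125 59/18≈3.28, SKU-144 19/30≈0.633.
SKU-157: take in full, 3 m for value 44 → 19 left.
Take all of SKU-155 (9 m, value 58) → 10 m left.
SKU-130: take in full, 8 m for value 51 → 2 left.
Only 2 m remain; take 2/8 of SKU-150 for value 46×2/8 = 11.5.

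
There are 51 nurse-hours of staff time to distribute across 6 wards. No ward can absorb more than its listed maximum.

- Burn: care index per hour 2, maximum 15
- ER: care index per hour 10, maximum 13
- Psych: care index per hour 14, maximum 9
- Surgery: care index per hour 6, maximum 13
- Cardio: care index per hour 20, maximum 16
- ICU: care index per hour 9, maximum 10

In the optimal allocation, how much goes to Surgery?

Order the wards by care index per hour: Cardio 20 > Psych 14 > ER 10 > ICU 9 > Surgery 6 > Burn 2.
Give Cardio 16 to hit its cap of 16 → 35 left.
Give Psych 9 to hit its cap of 9 → 26 left.
ER takes 13 to reach its cap of 13 → 13 left.
ICU takes 10 to reach its cap of 10 → 3 left.
Surgery: +3 (room for 13) → 3. Pool exhausted.

3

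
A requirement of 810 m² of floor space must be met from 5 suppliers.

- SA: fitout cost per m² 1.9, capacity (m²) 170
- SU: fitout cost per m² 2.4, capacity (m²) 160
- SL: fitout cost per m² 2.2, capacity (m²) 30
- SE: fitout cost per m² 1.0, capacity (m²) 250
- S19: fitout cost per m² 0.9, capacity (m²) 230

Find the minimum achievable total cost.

Use suppliers in increasing cost order.
S19 (0.9): use full 230 — 580 m² to go.
Take 250 from SE at 1.0 — need 330 more.
SA (1.9): use full 170 — 160 m² to go.
SL at 2.2: take all 30 m² — 130 still needed.
Take 130 from SU at 2.4 to finish.
Cost = 230×0.9 + 250×1.0 + 170×1.9 + 30×2.2 + 130×2.4 = 1158.

1158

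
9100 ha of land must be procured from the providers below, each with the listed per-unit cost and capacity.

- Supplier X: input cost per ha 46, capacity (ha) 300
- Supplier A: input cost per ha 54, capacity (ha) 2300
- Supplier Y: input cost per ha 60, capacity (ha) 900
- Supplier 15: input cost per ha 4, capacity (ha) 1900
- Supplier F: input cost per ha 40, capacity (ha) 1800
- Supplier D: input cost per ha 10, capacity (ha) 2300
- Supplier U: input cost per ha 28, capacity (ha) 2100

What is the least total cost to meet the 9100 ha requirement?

Fill from the cheapest provider first.
Supplier 15 (4): use full 1900 ; 7200 ha to go.
Supplier D at 10: take all 2300 ha ; 4900 still needed.
Supplier U at 28: take all 2100 ha ; 2800 still needed.
Supplier F at 40: take all 1800 ha ; 1000 still needed.
Take 300 from Supplier X at 46 ; need 700 more.
Supplier A (54): take the remaining 700 ; done.
Supplier Y: unused.
Cost = 1900×4 + 2300×10 + 2100×28 + 1800×40 + 300×46 + 700×54 = 213000.

213000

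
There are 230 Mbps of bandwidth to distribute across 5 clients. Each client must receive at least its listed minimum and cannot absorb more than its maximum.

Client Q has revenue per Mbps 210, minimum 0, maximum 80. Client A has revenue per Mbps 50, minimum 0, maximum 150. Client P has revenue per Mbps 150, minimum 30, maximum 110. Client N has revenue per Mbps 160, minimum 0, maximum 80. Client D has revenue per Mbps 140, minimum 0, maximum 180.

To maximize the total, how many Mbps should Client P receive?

Meeting every minimum uses 0+0+30+0+0 = 30 Mbps, leaving 200.
Highest revenue per Mbps first: Client Q 210 > Client N 160 > Client P 150 > Client D 140 > Client A 50.
Client Q takes 80 more to reach its cap of 80 ; 120 left.
Give Client N 80 more to hit its cap of 80 ; 40 left.
Only 40 left; Client P takes them to reach 70.

70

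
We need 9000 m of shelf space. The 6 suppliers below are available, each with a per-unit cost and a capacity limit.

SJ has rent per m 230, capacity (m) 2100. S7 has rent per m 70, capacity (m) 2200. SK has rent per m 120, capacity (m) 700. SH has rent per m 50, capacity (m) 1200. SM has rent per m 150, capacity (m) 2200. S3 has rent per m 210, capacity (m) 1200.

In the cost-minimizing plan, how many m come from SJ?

1500

Cheapest first:
Take 1200 from SH at 50 → need 7800 more.
S7 (70): use full 2200 → 5600 m to go.
SK (120): use full 700 → 4900 m to go.
Take 2200 from SM at 150 → need 2700 more.
S3 at 210: take all 1200 m → 1500 still needed.
SJ at 230: take 1500 of its 2100 → requirement met.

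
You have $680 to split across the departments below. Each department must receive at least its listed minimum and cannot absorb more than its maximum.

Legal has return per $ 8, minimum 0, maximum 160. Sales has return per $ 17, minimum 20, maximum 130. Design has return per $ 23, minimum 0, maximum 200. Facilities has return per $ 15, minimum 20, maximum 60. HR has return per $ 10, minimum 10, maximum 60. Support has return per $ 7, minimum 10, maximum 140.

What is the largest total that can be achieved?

Meeting every minimum uses 0+20+0+20+10+10 = 60 $, leaving 620.
Rank by return per $: Design 23 > Sales 17 > Facilities 15 > HR 10 > Legal 8 > Support 7.
Give Design 200 more to hit its cap of 200 — 420 left.
Sales: +110 to 130 (cap) — 310 left.
Facilities takes 40 more to reach its cap of 60 — 270 left.
HR: +50 to 60 (cap) — 220 left.
Legal: +160 to 160 (cap) — 60 left.
Only 60 left; Support takes them to reach 70.
Total = 8×160 + 17×130 + 23×200 + 15×60 + 10×60 + 7×70 = 10080.

10080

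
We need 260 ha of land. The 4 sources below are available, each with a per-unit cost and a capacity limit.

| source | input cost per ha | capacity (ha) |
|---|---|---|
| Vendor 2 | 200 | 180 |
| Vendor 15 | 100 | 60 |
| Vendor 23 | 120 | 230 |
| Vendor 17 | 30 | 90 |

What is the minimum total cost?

Cheapest first:
Vendor 17 at 30: take all 90 ha → 170 still needed.
Vendor 15 at 100: take all 60 ha → 110 still needed.
Vendor 23 at 120: take 110 of its 230 → requirement met.
Vendor 2: unused.
Cost = 90×30 + 60×100 + 110×120 = 21900.

21900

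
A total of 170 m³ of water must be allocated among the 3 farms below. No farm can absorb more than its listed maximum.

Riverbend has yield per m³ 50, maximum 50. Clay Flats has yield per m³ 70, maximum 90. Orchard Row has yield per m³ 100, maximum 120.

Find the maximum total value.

15500

Highest yield per m³ first: Orchard Row 100 > Clay Flats 70 > Riverbend 50.
Orchard Row takes 120 to reach its cap of 120 → 50 left.
Clay Flats: +50 (room for 90) → 50. Pool exhausted.
Total = 70×50 + 100×120 = 15500.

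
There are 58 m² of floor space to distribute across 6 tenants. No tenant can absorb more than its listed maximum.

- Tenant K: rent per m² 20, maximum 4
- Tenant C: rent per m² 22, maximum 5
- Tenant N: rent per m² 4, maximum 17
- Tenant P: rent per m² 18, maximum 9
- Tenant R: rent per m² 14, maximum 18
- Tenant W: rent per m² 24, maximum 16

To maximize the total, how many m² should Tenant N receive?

Order the tenants by rent per m²: Tenant W 24 > Tenant C 22 > Tenant K 20 > Tenant P 18 > Tenant R 14 > Tenant N 4.
Give Tenant W 16 to hit its cap of 16 → 42 left.
Tenant C: +5 to 5 (cap) → 37 left.
Give Tenant K 4 to hit its cap of 4 → 33 left.
Tenant P takes 9 to reach its cap of 9 → 24 left.
Tenant R takes 18 to reach its cap of 18 → 6 left.
Only 6 left; Tenant N takes them to reach 6.

6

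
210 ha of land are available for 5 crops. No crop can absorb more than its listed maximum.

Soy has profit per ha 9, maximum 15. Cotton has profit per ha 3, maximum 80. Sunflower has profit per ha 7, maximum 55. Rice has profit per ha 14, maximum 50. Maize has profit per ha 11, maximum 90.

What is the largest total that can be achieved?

Highest profit per ha first: Rice 14 > Maize 11 > Soy 9 > Sunflower 7 > Cotton 3.
Rice takes 50 to reach its cap of 50 → 160 left.
Give Maize 90 to hit its cap of 90 → 70 left.
Give Soy 15 to hit its cap of 15 → 55 left.
Sunflower takes 55 to reach its cap of 55 → 0 left.
Total = 9×15 + 7×55 + 14×50 + 11×90 = 2210.

2210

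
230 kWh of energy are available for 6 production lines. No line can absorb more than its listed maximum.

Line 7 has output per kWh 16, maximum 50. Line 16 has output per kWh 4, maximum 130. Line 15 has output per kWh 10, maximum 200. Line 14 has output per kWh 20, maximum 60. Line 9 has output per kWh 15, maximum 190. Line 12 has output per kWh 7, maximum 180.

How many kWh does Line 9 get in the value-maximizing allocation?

120

Highest output per kWh first: Line 14 20 > Line 7 16 > Line 9 15 > Line 15 10 > Line 12 7 > Line 16 4.
Line 14 takes 60 to reach its cap of 60 → 170 left.
Line 7: +50 to 50 (cap) → 120 left.
Only 120 left; Line 9 takes them to reach 120.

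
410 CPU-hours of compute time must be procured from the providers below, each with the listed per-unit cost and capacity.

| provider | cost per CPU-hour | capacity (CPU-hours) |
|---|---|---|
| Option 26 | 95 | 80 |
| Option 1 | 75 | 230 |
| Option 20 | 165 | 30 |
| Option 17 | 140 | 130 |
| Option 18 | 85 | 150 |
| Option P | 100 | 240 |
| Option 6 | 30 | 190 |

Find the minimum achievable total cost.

22200

Fill from the cheapest provider first.
Option 6 (30): use full 190 ; 220 CPU-hours to go.
Option 1 at 75: take 220 of its 230 ; requirement met.
Option 18, Option 26, Option P, Option 17, Option 20: unused.
Cost = 190×30 + 220×75 = 22200.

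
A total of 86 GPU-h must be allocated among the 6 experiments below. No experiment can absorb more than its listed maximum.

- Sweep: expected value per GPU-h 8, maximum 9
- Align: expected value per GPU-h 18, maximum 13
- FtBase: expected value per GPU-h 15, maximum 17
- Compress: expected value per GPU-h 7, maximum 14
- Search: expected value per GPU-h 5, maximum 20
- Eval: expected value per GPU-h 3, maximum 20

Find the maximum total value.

798

Highest expected value per GPU-h first: Align 18 > FtBase 15 > Sweep 8 > Compress 7 > Search 5 > Eval 3.
Align takes 13 to reach its cap of 13 — 73 left.
Give FtBase 17 to hit its cap of 17 — 56 left.
Give Sweep 9 to hit its cap of 9 — 47 left.
Compress: +14 to 14 (cap) — 33 left.
Search takes 20 to reach its cap of 20 — 13 left.
Eval has room for 20 but only 13 remain, so it gets 13.
Total = 8×9 + 18×13 + 15×17 + 7×14 + 5×20 + 3×13 = 798.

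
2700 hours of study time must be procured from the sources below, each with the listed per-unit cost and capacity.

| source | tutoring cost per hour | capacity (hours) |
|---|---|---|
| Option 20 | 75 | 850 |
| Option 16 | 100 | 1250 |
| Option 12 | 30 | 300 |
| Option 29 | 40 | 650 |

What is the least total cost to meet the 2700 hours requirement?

188750

Cheapest first:
Option 12 (30): use full 300 → 2400 hours to go.
Option 29 (40): use full 650 → 1750 hours to go.
Take 850 from Option 20 at 75 → need 900 more.
Take 900 from Option 16 at 100 to finish.
Cost = 300×30 + 650×40 + 850×75 + 900×100 = 188750.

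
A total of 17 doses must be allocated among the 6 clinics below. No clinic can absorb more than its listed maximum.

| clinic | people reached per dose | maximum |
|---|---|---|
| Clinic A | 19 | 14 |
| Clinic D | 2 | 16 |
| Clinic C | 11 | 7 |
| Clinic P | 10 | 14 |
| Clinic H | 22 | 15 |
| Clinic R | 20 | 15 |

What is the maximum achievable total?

Rank by people reached per dose: Clinic H 22 > Clinic R 20 > Clinic A 19 > Clinic C 11 > Clinic P 10 > Clinic D 2.
Give Clinic H 15 to hit its cap of 15 — 2 left.
Clinic R: +2 (room for 15) → 2. Pool exhausted.
Total = 22×15 + 20×2 = 370.

370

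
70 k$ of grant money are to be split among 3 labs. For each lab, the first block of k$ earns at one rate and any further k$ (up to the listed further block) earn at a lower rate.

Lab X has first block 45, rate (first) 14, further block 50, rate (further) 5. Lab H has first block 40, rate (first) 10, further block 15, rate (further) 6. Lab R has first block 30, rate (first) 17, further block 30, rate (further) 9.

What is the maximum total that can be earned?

Order all 6 blocks by rate: Lab R/tier1 17 > Lab X/tier1 14 > Lab H/tier1 10 > Lab R/tier2 9 > Lab H/tier2 6 > Lab X/tier2 5.
Fill Lab R tier1 block (30 at 17) → 40 left.
40 remain; put them into Lab X tier1 at 14.
Total = 17×30 + 14×40 = 1070.

1070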